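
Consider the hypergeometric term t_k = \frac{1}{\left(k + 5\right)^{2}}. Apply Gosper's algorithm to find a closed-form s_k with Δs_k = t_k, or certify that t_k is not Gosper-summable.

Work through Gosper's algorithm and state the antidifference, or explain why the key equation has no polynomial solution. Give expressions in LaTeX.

r(k) = (k + 5)**2/(k + 6)**2 after simplifying.
Gosper form: A/B · C(k+1)/C(k) with A=k**2 + 10*k + 25, B=k**2 + 12*k + 36, C=1.
Solve (k**2 + 10*k + 25)·f(k+1) − (k**2 + 10*k + 25)·f(k) = 1.
Degrees (2,2,0) ⇒ d ≤ 0.
f = c0 ⇒ A·f(k+1) − B(k−1)·f(k) − C = -1. The system {-1 = 0} is inconsistent; no antidifference.

none (Gosper's algorithm certifies no s_k)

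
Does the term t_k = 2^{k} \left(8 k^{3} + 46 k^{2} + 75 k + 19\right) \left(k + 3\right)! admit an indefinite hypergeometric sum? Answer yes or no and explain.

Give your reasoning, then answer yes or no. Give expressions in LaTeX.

Step 1: r(k) = 2*(8*k**4 + 102*k**3 + 471*k**2 + 912*k + 592)/(8*k**3 + 46*k**2 + 75*k + 19).
Factor: A=2*k + 8; B=1; C=k**3 + 23*k**2/4 + 75*k/8 + 19/8.
Set up (2*k + 8)·f(k+1) − (1)·f(k) − (k**3 + 23*k**2/4 + 75*k/8 + 19/8) = 0.
From deg A=1, deg B=0, deg C=3: d=2.
Coefficient equations give f(k) = (k + 1)*(4*k - 3)/8.
So s_k = (B(k−1)f/C)·t_k = ((k + 1)*(4*k - 3)/(8*k**3 + 46*k**2 + 75*k + 19))·t_k = 2**k*(k + 1)*(4*k - 3)*factorial(k + 3).
Δs = 2**k*(8*k**3 + 46*k**2 + 75*k + 19)*factorial(k + 3), as required.

Yes. s_k = 2^{k} \left(k + 1\right) \left(4 k - 3\right) \left(k + 3\right)!.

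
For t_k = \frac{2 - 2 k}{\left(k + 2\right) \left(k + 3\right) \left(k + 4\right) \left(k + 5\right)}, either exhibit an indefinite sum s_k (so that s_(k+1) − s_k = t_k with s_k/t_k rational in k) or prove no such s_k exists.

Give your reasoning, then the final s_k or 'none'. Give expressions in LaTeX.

s_k = \frac{k}{\left(k + 2\right) \left(k + 3\right) \left(k + 4\right)}

Step 1: r(k) = k*(k + 2)/((k - 1)*(k + 6)).
Factor: A=k + 2; B=k + 6; C=k - 1.
Key eq: (k + 2)·f(k+1) = (k + 5)·f(k) + (k - 1).
d = 3 from the (1,1,1) case.
Solve for f: f(k) = -k/2 (degree 1 ≤ 3).
Get s_k = R·t_k = k/((k + 2)*(k + 3)*(k + 4)) with R(k) = B(k−1)f(k)/C(k) = -k*(k + 5)/(2*(k - 1)).
Verify: 2*(1 - k)/(k**4 + 14*k**3 + 71*k**2 + 154*k + 120) matches t_k.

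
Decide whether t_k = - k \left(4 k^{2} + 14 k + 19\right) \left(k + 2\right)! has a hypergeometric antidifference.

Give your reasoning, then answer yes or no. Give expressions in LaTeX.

Yes. s_k = \left(- 4 k^{2} + 2 k + 3\right) \left(k + 2\right)!.

t_(k+1)/t_k = (k + 1)*(k + 3)*(14*k + 4*(k + 1)**2 + 33)/(k*(4*k**2 + 14*k + 19)).
Take A(k)=k + 3, B(k)=1, C(k)=k**3 + 7*k**2/2 + 19*k/4.
Need (k + 3)·f(k+1) − (1)·f(k) = k**3 + 7*k**2/2 + 19*k/4.
From deg A=1, deg B=0, deg C=3: d=2.
A polynomial solution: f(k) = (4*k**2 - 2*k - 3)/4.
R(k) = B(k−1)·f(k)/C(k) = (4*k**2 - 2*k - 3)/(k*(4*k**2 + 14*k + 19)); s_k = R·t_k = (-4*k**2 + 2*k + 3)*factorial(k + 2).
Check: Δs_k = -k*(4*k**2 + 14*k + 19)*factorial(k + 2). ✓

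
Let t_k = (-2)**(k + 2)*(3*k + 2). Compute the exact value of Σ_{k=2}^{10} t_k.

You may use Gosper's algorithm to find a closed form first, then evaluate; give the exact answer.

Σ = 90144

The ratio is 2*(-3*k - 5)/(3*k + 2).
Gosper form: A/B · C(k+1)/C(k) with A=-2, B=1, C=k + 2/3.
Need (-2)·f(k+1) − (1)·f(k) = k + 2/3.
deg f ≤ 1 (via 0,0,1).
Solving with deg f ≤ 1: f(k) = -k/3.
Then R = B(k−1)f/C = -k/(3*k + 2), so s_k = R(k)·t_k = -(-2)**(k + 2)*k.
Δs = (-2)**(k + 2)*(3*k + 2), as required.
Σ_(k=2)^(10) t_k = s_(11) − s_(2) = 90112 − (-32) = 90144.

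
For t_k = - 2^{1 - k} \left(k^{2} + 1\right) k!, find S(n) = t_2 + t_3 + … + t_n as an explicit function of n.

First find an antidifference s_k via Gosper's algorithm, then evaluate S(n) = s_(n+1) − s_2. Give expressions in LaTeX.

S(n) = 2^{1 - n} \left(2^{n + 1} - n^{2} n! - 2 n n! - n!\right)

Compute t_(k+1)/t_k: get (k + 1)*((k + 1)**2 + 1)/(2*(k**2 + 1)).
Take A(k)=k/2 + 1/2, B(k)=1, C(k)=k**2 + 1.
Need (k/2 + 1/2)·f(k+1) − (1)·f(k) = k**2 + 1.
Bound: deg f ≤ 1.
Coefficient equations give f(k) = 2*k.
Certificate R = B(k−1)f/C = 2*k/(k**2 + 1) gives s_k = -2**(2 - k)*k*factorial(k).
Δs = -2**(1 - k)*(k**2 + 1)*factorial(k), as required.
s_(n+1) = -2**(1 - n)*(n + 1)*factorial(n + 1) and s_(2) = -4, so S(n) = 2**(1 - n)*(2**(n + 1) - n**2*factorial(n) - 2*n*factorial(n) - factorial(n)).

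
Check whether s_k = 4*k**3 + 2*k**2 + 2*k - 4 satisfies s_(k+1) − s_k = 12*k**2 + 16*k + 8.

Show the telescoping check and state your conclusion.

valid (s_(k+1) − s_k reduces to t_k)

s_(k+1) = 4*k**3 + 14*k**2 + 18*k + 4
s_(k+1) − s_k = 12*k**2 + 16*k + 8
(s_(k+1) − s_k) − t_k = 0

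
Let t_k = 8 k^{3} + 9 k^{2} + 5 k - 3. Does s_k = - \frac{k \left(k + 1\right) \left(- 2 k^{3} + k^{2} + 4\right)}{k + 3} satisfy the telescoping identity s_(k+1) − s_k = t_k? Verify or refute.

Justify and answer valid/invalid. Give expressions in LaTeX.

s_(k+1) = -(k + 1)*(k + 2)*(-2*(k + 1)**3 + (k + 1)**2 + 4)/(k + 4)
s_(k+1) − s_k = (8*k**5 + 53*k**4 + 96*k**3 + 76*k**2 + 7*k - 18)/(k**2 + 7*k + 12)
(s_(k+1) − s_k) − t_k = 2*(-6*k**4 - 34*k**3 - 32*k**2 - 16*k + 9)/(k**2 + 7*k + 12)

Invalid: residual \frac{2 \left(- 6 k^{4} - 34 k^{3} - 32 k^{2} - 16 k + 9\right)}{k^{2} + 7 k + 12} ≠ 0.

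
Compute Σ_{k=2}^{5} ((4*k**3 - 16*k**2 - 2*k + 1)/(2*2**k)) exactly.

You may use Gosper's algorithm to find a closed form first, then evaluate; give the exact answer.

Σ = -367/64

Ratio r(k) = (4*k**3 - 4*k**2 - 22*k - 13)/(2*(4*k**3 - 16*k**2 - 2*k + 1)).
Factor: A=1/2; B=1; C=k**3 - 4*k**2 - k/2 + 1/4.
Key eq: (1/2)·f(k+1) = (1)·f(k) + (k**3 - 4*k**2 - k/2 + 1/4).
d = 3 from the (0,0,3) case.
Match coefficients ⇒ f(k) = -(4*k**3 - 4*k**2 + 2*k + 3)/2.
So s_k = (B(k−1)f/C)·t_k = (-2*(4*k**3 - 4*k**2 + 2*k + 3)/(4*k**3 - 16*k**2 - 2*k + 1))·t_k = (-4*k**3 + 4*k**2 - 2*k - 3)/2**k.
Verify: (4*k**3 - 16*k**2 - 2*k + 1)/(2*2**k) matches t_k.
Evaluate s at k=6 and k=2: -735/64 and -23/4; difference -367/64.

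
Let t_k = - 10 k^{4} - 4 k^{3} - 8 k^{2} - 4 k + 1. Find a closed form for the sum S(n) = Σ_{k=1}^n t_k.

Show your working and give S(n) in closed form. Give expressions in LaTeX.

r(k) = (10*k**4 + 44*k**3 + 80*k**2 + 72*k + 25)/(10*k**4 + 4*k**3 + 8*k**2 + 4*k - 1) after simplifying.
So A=1 and B=1, with C=k**4 + 2*k**3/5 + 4*k**2/5 + 2*k/5 - 1/10.
Solve (1)·f(k+1) − (1)·f(k) = k**4 + 2*k**3/5 + 4*k**2/5 + 2*k/5 - 1/10.
d = 5 from the (0,0,4) case.
Solve for f: f(k) = k*(2*k**4 - 4*k**3 + 4*k**2 - k - 2)/10 (degree 5 ≤ 5).
R(k) = B(k−1)·f(k)/C(k) = k*(2*k**4 - 4*k**3 + 4*k**2 - k - 2)/(10*k**4 + 4*k**3 + 8*k**2 + 4*k - 1); s_k = R·t_k = k*(-2*k**4 + 4*k**3 - 4*k**2 + k + 2).
Δs = -10*k**4 - 4*k**3 - 8*k**2 - 4*k + 1, as required.
Evaluate: s_(n+1) = -2*n**5 - 6*n**4 - 8*n**3 - 7*n**2 - 2*n + 1; subtract s_(1) = 1 ⇒ S(n) = n*(-2*n**4 - 6*n**3 - 8*n**2 - 7*n - 2).

S(n) = n \left(- 2 n^{4} - 6 n^{3} - 8 n^{2} - 7 n - 2\right)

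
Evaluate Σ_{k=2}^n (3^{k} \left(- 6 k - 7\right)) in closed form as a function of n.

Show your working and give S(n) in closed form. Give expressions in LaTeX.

S(n) = - 9 \cdot 3^{n} n - 6 \cdot 3^{n} + 45

t_(k+1)/t_k = 3*(6*k + 13)/(6*k + 7).
Normal form (A,B,C) = (3, 1, k + 7/6).
Set up (3)·f(k+1) − (1)·f(k) − (k + 7/6) = 0.
Bound: deg f ≤ 1.
Solve for f: f(k) = (3*k - 1)/6 (degree 1 ≤ 1).
So s_k = (B(k−1)f/C)·t_k = ((3*k - 1)/(6*k + 7))·t_k = 3**k*(1 - 3*k).
Δs = 3**k*(-6*k - 7), as required.
Σ_(k=2)^n t_k = s_(n+1) − s_(2) = (3**(n + 1)*(-3*n - 2)) − (-45), i.e. -9*3**n*n - 6*3**n + 45.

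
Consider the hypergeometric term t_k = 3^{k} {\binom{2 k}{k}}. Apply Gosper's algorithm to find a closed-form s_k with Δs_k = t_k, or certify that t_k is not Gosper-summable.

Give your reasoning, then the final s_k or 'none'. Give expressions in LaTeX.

Compute t_(k+1)/t_k: get 6*(2*k + 1)/(k + 1).
Factor: A=12*k + 6; B=k + 1; C=1.
Set up (12*k + 6)·f(k+1) − (k)·f(k) − (1) = 0.
Degrees (1,1,0) ⇒ d ≤ -1.
d = -1 < 0 ⇒ no nonzero polynomial f; not summable.

none (Gosper's algorithm certifies no s_k)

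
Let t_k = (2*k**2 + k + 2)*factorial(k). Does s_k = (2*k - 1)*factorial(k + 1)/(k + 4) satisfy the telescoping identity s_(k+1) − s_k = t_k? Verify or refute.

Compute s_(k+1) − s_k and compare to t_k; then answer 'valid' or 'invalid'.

Invalid: residual -3*(2*k**3 + 9*k**2 + 4*k + 9)*factorial(k)/((k + 4)*(k + 5)) ≠ 0.

s_(k+1) = (2*k + 1)*factorial(k + 2)/(k + 5)
s_(k+1) − s_k = (2*k**3 + 11*k**2 + 13*k + 13)*factorial(k + 1)/((k + 4)*(k + 5))
(s_(k+1) − s_k) − t_k = -3*(2*k**3 + 9*k**2 + 4*k + 9)*factorial(k)/((k + 4)*(k + 5))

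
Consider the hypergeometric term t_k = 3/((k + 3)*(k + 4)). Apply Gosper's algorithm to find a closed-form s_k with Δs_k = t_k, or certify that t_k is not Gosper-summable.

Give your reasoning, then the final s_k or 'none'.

s_k = k/(k + 3)

Compute t_(k+1)/t_k: get (k + 3)/(k + 5).
Normal form (A,B,C) = (k + 3, k + 5, 1).
f must satisfy (k + 3)·f(k+1) − (k + 4)·f(k) = 1.
deg f ≤ 1 (via 1,1,0).
Match coefficients ⇒ f(k) = k/3.
Get s_k = R·t_k = k/(k + 3) with R(k) = B(k−1)f(k)/C(k) = k*(k + 4)/3.
s_(k+1) − s_k = 3/(k**2 + 7*k + 12) = t_k.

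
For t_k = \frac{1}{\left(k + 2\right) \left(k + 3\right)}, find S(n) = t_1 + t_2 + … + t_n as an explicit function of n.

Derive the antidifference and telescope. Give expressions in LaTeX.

S(n) = \frac{n}{3 \left(n + 3\right)}

r(k) = (k + 2)/(k + 4) after simplifying.
A = k + 2, B = k + 4, C = 1.
f must satisfy (k + 2)·f(k+1) − (k + 3)·f(k) = 1.
Degrees (1,1,0) ⇒ d ≤ 1.
Solving with deg f ≤ 1: f(k) = k/2.
Get s_k = R·t_k = k/(2*(k + 2)) with R(k) = B(k−1)f(k)/C(k) = k*(k + 3)/2.
s_(k+1) − s_k = 1/(k**2 + 5*k + 6) = t_k.
Σ_(k=1)^n t_k = s_(n+1) − s_(1) = ((n + 1)/(2*(n + 3))) − (1/6), i.e. n/(3*(n + 3)).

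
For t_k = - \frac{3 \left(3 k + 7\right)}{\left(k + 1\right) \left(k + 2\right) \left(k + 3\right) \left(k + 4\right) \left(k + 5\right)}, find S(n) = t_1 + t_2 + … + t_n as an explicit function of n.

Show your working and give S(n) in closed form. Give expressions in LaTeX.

Step 1: r(k) = (k + 1)*(3*k + 10)/((k + 6)*(3*k + 7)).
Gosper form: A/B · C(k+1)/C(k) with A=k + 1, B=k + 6, C=k + 7/3.
Need (k + 1)·f(k+1) − (k + 5)·f(k) = k + 7/3.
Degrees (1,1,1) ⇒ d ≤ 4.
Solving with deg f ≤ 4: f(k) = k*(k + 2)*(k**2 + 8*k + 19)/36.
Then R = B(k−1)f/C = k*(k + 2)*(k + 5)*(k**2 + 8*k + 19)/(12*(3*k + 7)), so s_k = R(k)·t_k = k*(-k**2 - 8*k - 19)/(4*(k**3 + 8*k**2 + 19*k + 12)).
Check: Δs_k = 3*(-3*k - 7)/(k**5 + 15*k**4 + 85*k**3 + 225*k**2 + 274*k + 120). ✓
s_(n+1) = (-n**3 - 11*n**2 - 38*n - 28)/(4*(n**3 + 11*n**2 + 38*n + 40)) and s_(1) = -7/40, so S(n) = 3*n*(-n**2 - 11*n - 38)/(40*(n**3 + 11*n**2 + 38*n + 40)).

S(n) = \frac{3 n \left(- n^{2} - 11 n - 38\right)}{40 \left(n^{3} + 11 n^{2} + 38 n + 40\right)}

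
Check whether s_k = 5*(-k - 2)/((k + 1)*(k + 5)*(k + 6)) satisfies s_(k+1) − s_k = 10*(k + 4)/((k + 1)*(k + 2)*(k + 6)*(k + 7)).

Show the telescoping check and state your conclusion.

Invalid: residual 45*(-k - 3)/(k**5 + 21*k**4 + 163*k**3 + 567*k**2 + 844*k + 420) ≠ 0.

s_(k+1) = 5*(-k - 3)/((k + 2)*(k + 6)*(k + 7))
s_(k+1) − s_k = 5*(2*k**2 + 9*k + 13)/(k**5 + 21*k**4 + 163*k**3 + 567*k**2 + 844*k + 420)
(s_(k+1) − s_k) − t_k = 45*(-k - 3)/(k**5 + 21*k**4 + 163*k**3 + 567*k**2 + 844*k + 420)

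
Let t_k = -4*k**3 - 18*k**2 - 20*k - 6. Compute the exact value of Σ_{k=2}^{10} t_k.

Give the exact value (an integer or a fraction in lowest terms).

Σ = -20142

t_(k+1)/t_k = (2*k**3 + 15*k**2 + 34*k + 24)/(2*k**3 + 9*k**2 + 10*k + 3).
Factor: A=1; B=1; C=k**3 + 9*k**2/2 + 5*k + 3/2.
Need (1)·f(k+1) − (1)·f(k) = k**3 + 9*k**2/2 + 5*k + 3/2.
From deg A=0, deg B=0, deg C=3: d=4.
Solve for f: f(k) = k*(k + 1)*(k**2 + 3*k - 1)/4 (degree 4 ≤ 4).
Then R = B(k−1)f/C = k*(k**2 + 3*k - 1)/(2*(k + 3)*(2*k + 1)), so s_k = R(k)·t_k = k*(-k**3 - 4*k**2 - 2*k + 1).
Verify: -4*k**3 - 18*k**2 - 20*k - 6 matches t_k.
Σ_(k=2)^(10) t_k = s_(11) − s_(2) = -20196 − (-54) = -20142.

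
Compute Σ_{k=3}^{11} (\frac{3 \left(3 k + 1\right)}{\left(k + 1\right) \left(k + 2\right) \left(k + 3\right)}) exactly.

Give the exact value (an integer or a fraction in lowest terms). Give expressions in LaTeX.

Step 1: r(k) = (k + 1)*(3*k + 4)/((k + 4)*(3*k + 1)).
So A=k + 1 and B=k + 4, with C=k + 1/3.
Key eq: (k + 1)·f(k+1) = (k + 3)·f(k) + (k + 1/3).
deg f ≤ 2 (via 1,1,1).
Coefficient equations give f(k) = k**2/3.
R(k) = B(k−1)·f(k)/C(k) = k**2*(k + 3)/(3*k + 1); s_k = R·t_k = 3*k**2/((k + 1)*(k + 2)).
Check: Δs_k = 3*(3*k + 1)/(k**3 + 6*k**2 + 11*k + 6). ✓
Σ_(k=3)^(11) t_k = s_(12) − s_(3) = 216/91 − (27/20) = 1863/1820.

Σ = 1863/1820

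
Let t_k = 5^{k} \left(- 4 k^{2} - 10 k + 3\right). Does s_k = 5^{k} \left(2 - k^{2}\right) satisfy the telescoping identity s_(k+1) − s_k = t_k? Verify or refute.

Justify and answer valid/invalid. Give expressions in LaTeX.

Valid: the claim telescopes to t_k.

s_(k+1) = 5**(k + 1)*(2 - (k + 1)**2)
s_(k+1) − s_k = 5**k*(-4*k**2 - 10*k + 3)
(s_(k+1) − s_k) − t_k = 0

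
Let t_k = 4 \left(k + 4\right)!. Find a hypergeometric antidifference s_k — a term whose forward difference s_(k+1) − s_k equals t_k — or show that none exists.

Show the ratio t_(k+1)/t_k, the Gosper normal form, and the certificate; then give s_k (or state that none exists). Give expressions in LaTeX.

Ratio r(k) = k + 5.
Take A(k)=k + 5, B(k)=1, C(k)=1.
f must satisfy (k + 5)·f(k+1) − (1)·f(k) = 1.
Degrees (1,0,0) ⇒ d ≤ -1.
Bound -1 < 0, so the key equation has no polynomial solution.

not Gosper-summable; s_k does not exist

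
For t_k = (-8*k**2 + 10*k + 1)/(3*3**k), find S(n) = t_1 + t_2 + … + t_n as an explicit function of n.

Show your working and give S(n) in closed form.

t_(k+1)/t_k = (8*k**2 + 6*k - 3)/(3*(8*k**2 - 10*k - 1)).
A = 1/3, B = 1, C = k**2 - 5*k/4 - 1/8.
Need (1/3)·f(k+1) − (1)·f(k) = k**2 - 5*k/4 - 1/8.
deg f ≤ 2 (via 0,0,2).
Match coefficients ⇒ f(k) = -3*(4*k**2 - k + 1)/8.
Get s_k = R·t_k = (4*k**2 - k + 1)/3**k with R(k) = B(k−1)f(k)/C(k) = -3*(4*k**2 - k + 1)/(8*k**2 - 10*k - 1).
Check: Δs_k = (-8*k**2 + 10*k + 1)/(3*3**k). ✓
Σ_(k=1)^n t_k = s_(n+1) − s_(1) = (3**(-n - 1)*(4*n**2 + 7*n + 4)) − (4/3), i.e. 3**(-n - 1)*(-4*3**n + 4*n**2 + 7*n + 4).

S(n) = 3**(-n - 1)*(-4*3**n + 4*n**2 + 7*n + 4)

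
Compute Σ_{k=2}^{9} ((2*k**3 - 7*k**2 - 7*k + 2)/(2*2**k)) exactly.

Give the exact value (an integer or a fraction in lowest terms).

Σ = -167/512

r(k) = (2*k**3 - k**2 - 15*k - 10)/(2*(2*k**3 - 7*k**2 - 7*k + 2)) after simplifying.
So A=1/2 and B=1, with C=k**3 - 7*k**2/2 - 7*k/2 + 1.
Key eq: (1/2)·f(k+1) = (1)·f(k) + (k**3 - 7*k**2/2 - 7*k/2 + 1).
d = 3 from the (0,0,3) case.
Coefficient equations give f(k) = -k*(k + 1)*(2*k - 3).
So s_k = (B(k−1)f/C)·t_k = (-2*k*(2*k - 3)/(2*k**2 - 9*k + 2))·t_k = k*(-2*k**2 + k + 3)/2**k.
Check: Δs_k = (2*k**3 - 7*k**2 - 7*k + 2)/(2*2**k). ✓
Evaluate s at k=10 and k=2: -935/512 and -3/2; difference -167/512.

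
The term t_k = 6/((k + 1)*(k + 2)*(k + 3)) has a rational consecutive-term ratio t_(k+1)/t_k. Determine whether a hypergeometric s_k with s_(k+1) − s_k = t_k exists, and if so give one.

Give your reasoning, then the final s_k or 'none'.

Ratio r(k) = (k + 1)/(k + 4).
A = k + 1, B = k + 4, C = 1.
Key eq: (k + 1)·f(k+1) = (k + 3)·f(k) + (1).
Bound: deg f ≤ 2.
Coefficient equations give f(k) = k*(k + 3)/4.
Get s_k = R·t_k = 3*k*(k + 3)/(2*(k + 1)*(k + 2)) with R(k) = B(k−1)f(k)/C(k) = k*(k + 3)**2/4.
Verify: 6/(k**3 + 6*k**2 + 11*k + 6) matches t_k.

s_k = 3*k*(k + 3)/(2*(k + 1)*(k + 2))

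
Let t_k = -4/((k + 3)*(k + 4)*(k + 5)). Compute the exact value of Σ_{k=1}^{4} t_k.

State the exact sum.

The ratio is (k + 3)/(k + 6).
Take A(k)=k + 3, B(k)=k + 6, C(k)=1.
Key eq: (k + 3)·f(k+1) = (k + 5)·f(k) + (1).
d = 2 from the (1,1,0) case.
Solving with deg f ≤ 2: f(k) = k*(k + 7)/24.
Then R = B(k−1)f/C = k*(k + 5)*(k + 7)/24, so s_k = R(k)·t_k = k*(-k - 7)/(6*(k + 3)*(k + 4)).
s_(k+1) − s_k = -4/(k**3 + 12*k**2 + 47*k + 60) = t_k.
Σ_(k=1)^(4) t_k = s_(5) − s_(1) = -5/36 − (-1/15) = -13/180.

Σ = -13/180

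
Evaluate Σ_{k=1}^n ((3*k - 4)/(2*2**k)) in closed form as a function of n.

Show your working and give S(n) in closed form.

t_(k+1)/t_k = (3*k - 1)/(2*(3*k - 4)).
So A=1/2 and B=1, with C=k - 4/3.
f must satisfy (1/2)·f(k+1) − (1)·f(k) = k - 4/3.
Degrees (0,0,1) ⇒ d ≤ 1.
Coefficient equations give f(k) = -2*(3*k - 1)/3.
Get s_k = R·t_k = (1 - 3*k)/2**k with R(k) = B(k−1)f(k)/C(k) = -2*(3*k - 1)/(3*k - 4).
Verify: (3*k - 4)/(2*2**k) matches t_k.
Σ_(k=1)^n t_k = s_(n+1) − s_(1) = (2**(-n - 1)*(-3*n - 2)) − (-1), i.e. 2**(-n - 1)*(2**(n + 1) - 3*n - 2).

S(n) = 2**(-n - 1)*(2**(n + 1) - 3*n - 2)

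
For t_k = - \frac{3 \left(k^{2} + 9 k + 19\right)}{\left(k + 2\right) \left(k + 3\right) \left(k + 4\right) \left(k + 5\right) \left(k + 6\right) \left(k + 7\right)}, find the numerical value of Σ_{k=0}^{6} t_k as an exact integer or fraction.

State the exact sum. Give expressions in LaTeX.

Compute t_(k+1)/t_k: get (k + 2)*(9*k + (k + 1)**2 + 28)/((k + 8)*(k**2 + 9*k + 19)).
A = k + 2, B = k + 8, C = k**2 + 9*k + 19.
Set up (k + 2)·f(k+1) − (k + 7)·f(k) − (k**2 + 9*k + 19) = 0.
d = 5 from the (1,1,2) case.
A polynomial solution: f(k) = k*(k + 3)*(k + 5)*(k**2 + 12*k + 44)/144.
Get s_k = R·t_k = k*(-k**2 - 12*k - 44)/(48*(k**3 + 12*k**2 + 44*k + 48)) with R(k) = B(k−1)f(k)/C(k) = k*(k + 3)*(k + 5)*(k + 7)*(k**2 + 12*k + 44)/(144*(k**2 + 9*k + 19)).
Verify: 3*(-k**2 - 9*k - 19)/(k**6 + 27*k**5 + 295*k**4 + 1665*k**3 + 5104*k**2 + 8028*k + 5040) matches t_k.
Telescoping: Σ = s_(7) − s_(0) = -413/20592 − (0) = -413/20592.

Σ = -413/20592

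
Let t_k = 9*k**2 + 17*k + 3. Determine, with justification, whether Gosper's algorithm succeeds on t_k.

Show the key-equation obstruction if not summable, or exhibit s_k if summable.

Yes. s_k = k*(3*k**2 + 4*k - 4).

Step 1: r(k) = (9*k**2 + 35*k + 29)/(9*k**2 + 17*k + 3).
A = 1, B = 1, C = k**2 + 17*k/9 + 1/3.
Need (1)·f(k+1) − (1)·f(k) = k**2 + 17*k/9 + 1/3.
From deg A=0, deg B=0, deg C=2: d=3.
Solving with deg f ≤ 3: f(k) = k*(k + 2)*(3*k - 2)/9.
Then R = B(k−1)f/C = k*(k + 2)*(3*k - 2)/(9*k**2 + 17*k + 3), so s_k = R(k)·t_k = k*(3*k**2 + 4*k - 4).
Check: Δs_k = 9*k**2 + 17*k + 3. ✓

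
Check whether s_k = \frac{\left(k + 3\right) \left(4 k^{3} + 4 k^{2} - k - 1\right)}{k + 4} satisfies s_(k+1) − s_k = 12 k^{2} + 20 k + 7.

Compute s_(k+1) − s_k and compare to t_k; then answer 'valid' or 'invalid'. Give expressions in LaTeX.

Invalid: residual \frac{- 8 k^{3} - 64 k^{2} - 88 k - 29}{k^{2} + 9 k + 20} ≠ 0.

s_(k+1) = (4*k**4 + 32*k**3 + 83*k**2 + 82*k + 24)/(k + 5)
s_(k+1) − s_k = 3*(4*k**4 + 40*k**3 + 121*k**2 + 125*k + 37)/(k**2 + 9*k + 20)
(s_(k+1) − s_k) − t_k = (-8*k**3 - 64*k**2 - 88*k - 29)/(k**2 + 9*k + 20)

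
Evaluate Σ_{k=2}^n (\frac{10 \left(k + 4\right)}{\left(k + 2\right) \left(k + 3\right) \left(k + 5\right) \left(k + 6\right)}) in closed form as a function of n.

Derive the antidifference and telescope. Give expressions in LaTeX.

S(n) = \frac{5 \left(n^{2} + 9 n - 10\right)}{28 \left(n^{2} + 9 n + 18\right)}

The ratio is (k + 2)*(k + 5)**2/((k + 4)**2*(k + 7)).
So A=k + 2 and B=k + 7, with C=k**2 + 8*k + 16.
f must satisfy (k + 2)·f(k+1) − (k + 6)·f(k) = k**2 + 8*k + 16.
d = 4 from the (1,1,2) case.
Solving with deg f ≤ 4: f(k) = k*(k + 3)*(k + 4)*(k + 7)/20.
R(k) = B(k−1)·f(k)/C(k) = k*(k + 3)*(k + 6)*(k + 7)/(20*(k + 4)); s_k = R·t_k = k*(k + 7)/(2*(k**2 + 7*k + 10)).
Δs = 10*(k + 4)/(k**4 + 16*k**3 + 91*k**2 + 216*k + 180), as required.
Σ_(k=2)^n t_k = s_(n+1) − s_(2) = ((n**2 + 9*n + 8)/(2*(n**2 + 9*n + 18))) − (9/28), i.e. 5*(n**2 + 9*n - 10)/(28*(n**2 + 9*n + 18)).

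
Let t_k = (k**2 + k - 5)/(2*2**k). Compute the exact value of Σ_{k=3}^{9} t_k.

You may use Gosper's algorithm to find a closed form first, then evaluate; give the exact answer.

The ratio is (k + (k + 1)**2 - 4)/(2*(k**2 + k - 5)).
Gosper form: A/B · C(k+1)/C(k) with A=1/2, B=1, C=k**2 + k - 5.
Set up (1/2)·f(k+1) − (1)·f(k) − (k**2 + k - 5) = 0.
From deg A=0, deg B=0, deg C=2: d=2.
Solve for f: f(k) = -2*(k**2 + 3*k - 1) (degree 2 ≤ 2).
R(k) = B(k−1)·f(k)/C(k) = -2*(k**2 + 3*k - 1)/(k**2 + k - 5); s_k = R·t_k = (-k**2 - 3*k + 1)/2**k.
Check: Δs_k = (k**2 + k - 5)/(2*2**k). ✓
Evaluate s at k=10 and k=3: -129/1024 and -17/8; difference 2047/1024.

Σ = 2047/1024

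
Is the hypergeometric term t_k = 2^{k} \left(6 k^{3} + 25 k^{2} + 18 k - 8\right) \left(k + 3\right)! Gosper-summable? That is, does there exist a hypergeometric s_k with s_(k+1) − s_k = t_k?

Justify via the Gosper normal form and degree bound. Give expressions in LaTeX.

Yes. s_k = 2^{k} k \left(3 k - 4\right) \left(k + 3\right)!.

t_(k+1)/t_k = 2*(6*k**4 + 67*k**3 + 258*k**2 + 385*k + 164)/(6*k**3 + 25*k**2 + 18*k - 8).
Normal form (A,B,C) = (2*k + 8, 1, k**3 + 25*k**2/6 + 3*k - 4/3).
Need (2*k + 8)·f(k+1) − (1)·f(k) = k**3 + 25*k**2/6 + 3*k - 4/3.
Degrees (1,0,3) ⇒ d ≤ 2.
A polynomial solution: f(k) = k*(3*k - 4)/6.
Then R = B(k−1)f/C = k*(3*k - 4)/(6*k**3 + 25*k**2 + 18*k - 8), so s_k = R(k)·t_k = 2**k*k*(3*k - 4)*factorial(k + 3).
Δs = 2**k*(6*k**3 + 25*k**2 + 18*k - 8)*factorial(k + 3), as required.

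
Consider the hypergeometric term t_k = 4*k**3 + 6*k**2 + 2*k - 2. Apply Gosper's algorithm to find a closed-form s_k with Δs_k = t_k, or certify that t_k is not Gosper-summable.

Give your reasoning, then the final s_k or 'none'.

s_k = k*(k**3 - k - 2)

The ratio is (k + 2*(k + 1)**3 + 3*(k + 1)**2)/(2*k**3 + 3*k**2 + k - 1).
So A=1 and B=1, with C=k**3 + 3*k**2/2 + k/2 - 1/2.
f must satisfy (1)·f(k+1) − (1)·f(k) = k**3 + 3*k**2/2 + k/2 - 1/2.
d = 4 from the (0,0,3) case.
Solve for f: f(k) = k*(k**3 - k - 2)/4 (degree 4 ≤ 4).
Get s_k = R·t_k = k*(k**3 - k - 2) with R(k) = B(k−1)f(k)/C(k) = k*(k**3 - k - 2)/(2*(2*k**3 + 3*k**2 + k - 1)).
Check: Δs_k = 4*k**3 + 6*k**2 + 2*k - 2. ✓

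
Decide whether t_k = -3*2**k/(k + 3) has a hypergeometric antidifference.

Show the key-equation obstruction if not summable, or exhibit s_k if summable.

No — t_k has no hypergeometric antidifference.

Ratio r(k) = 2*(k + 3)/(k + 4).
Gosper form: A/B · C(k+1)/C(k) with A=2*k + 6, B=k + 4, C=1.
f must satisfy (2*k + 6)·f(k+1) − (k + 3)·f(k) = 1.
deg f ≤ -1 (via 1,1,0).
deg f ≤ -1 is impossible — no certificate.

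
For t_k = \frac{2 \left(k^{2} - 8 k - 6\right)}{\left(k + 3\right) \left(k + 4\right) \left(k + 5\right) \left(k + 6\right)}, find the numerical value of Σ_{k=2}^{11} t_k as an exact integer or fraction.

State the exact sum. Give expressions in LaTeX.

The ratio is (k + 3)*(8*k - (k + 1)**2 + 14)/((k + 7)*(-k**2 + 8*k + 6)).
Gosper form: A/B · C(k+1)/C(k) with A=k + 3, B=k + 7, C=k**2 - 8*k - 6.
Set up (k + 3)·f(k+1) − (k + 6)·f(k) − (k**2 - 8*k - 6) = 0.
Bound: deg f ≤ 3.
Coefficient equations give f(k) = -k*(k**2 + 52*k + 27)/40.
Then R = B(k−1)f/C = -k*(k + 6)*(k**2 + 52*k + 27)/(40*(k**2 - 8*k - 6)), so s_k = R(k)·t_k = k*(-k**2 - 52*k - 27)/(20*(k + 3)*(k + 4)*(k + 5)).
Verify: 2*(k**2 - 8*k - 6)/(k**4 + 18*k**3 + 119*k**2 + 342*k + 360) matches t_k.
Σ_(k=2)^(11) t_k = s_(12) − s_(2) = -159/1360 − (-9/140) = -501/9520.

Σ = -501/9520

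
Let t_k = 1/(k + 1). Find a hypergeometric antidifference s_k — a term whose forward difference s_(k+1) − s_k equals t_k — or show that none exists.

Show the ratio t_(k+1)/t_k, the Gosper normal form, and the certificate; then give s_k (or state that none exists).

not Gosper-summable; s_k does not exist

r(k) = (k + 1)/(k + 2) after simplifying.
So A=k + 1 and B=k + 2, with C=1.
Key eq: (k + 1)·f(k+1) = (k + 1)·f(k) + (1).
Degrees (1,1,0) ⇒ d ≤ 0.
Put f(k) = c0: A·f(k+1) − B(k−1)·f(k) − C = -1; need -1 = 0 — inconsistent ⇒ no f, not summable.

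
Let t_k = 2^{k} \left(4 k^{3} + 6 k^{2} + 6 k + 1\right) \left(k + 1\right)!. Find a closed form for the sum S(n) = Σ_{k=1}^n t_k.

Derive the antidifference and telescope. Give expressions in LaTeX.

S(n) = 4 \cdot 2^{n} n^{2} \left(n + 2\right)! + 2 \cdot 2^{n} \left(n + 2\right)! - 4

The ratio is 2*(4*k**4 + 26*k**3 + 66*k**2 + 77*k + 34)/(4*k**3 + 6*k**2 + 6*k + 1).
Factor: A=2*k + 4; B=1; C=k**3 + 3*k**2/2 + 3*k/2 + 1/4.
Key eq: (2*k + 4)·f(k+1) = (1)·f(k) + (k**3 + 3*k**2/2 + 3*k/2 + 1/4).
d = 2 from the (1,0,3) case.
A polynomial solution: f(k) = (2*k**2 - 4*k + 3)/4.
R(k) = B(k−1)·f(k)/C(k) = (2*k**2 - 4*k + 3)/(4*k**3 + 6*k**2 + 6*k + 1); s_k = R·t_k = 2**k*(2*k**2 - 4*k + 3)*factorial(k + 1).
Verify: 2**k*(4*k**3 + 6*k**2 + 6*k + 1)*factorial(k + 1) matches t_k.
Telescope: S(n) = s_(n+1) − s_(1) = 2**(n + 1)*(2*n**2 + 1)*factorial(n + 2) − (4) = 4*2**n*n**2*factorial(n + 2) + 2*2**n*factorial(n + 2) - 4.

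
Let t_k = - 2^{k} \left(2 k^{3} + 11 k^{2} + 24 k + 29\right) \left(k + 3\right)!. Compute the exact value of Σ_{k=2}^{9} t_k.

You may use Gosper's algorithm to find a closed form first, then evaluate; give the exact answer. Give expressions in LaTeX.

Σ = -656776337814240

r(k) = 2*(2*k**4 + 25*k**3 + 120*k**2 + 274*k + 264)/(2*k**3 + 11*k**2 + 24*k + 29) after simplifying.
A = 2*k + 8, B = 1, C = k**3 + 11*k**2/2 + 12*k + 29/2.
Key eq: (2*k + 8)·f(k+1) = (1)·f(k) + (k**3 + 11*k**2/2 + 12*k + 29/2).
Bound: deg f ≤ 2.
A polynomial solution: f(k) = (k**2 + 3)/2.
Then R = B(k−1)f/C = (k**2 + 3)/(2*k**3 + 11*k**2 + 24*k + 29), so s_k = R(k)·t_k = -2**k*(k**2 + 3)*factorial(k + 3).
s_(k+1) − s_k = -2**k*(2*k**3 + 11*k**2 + 24*k + 29)*factorial(k + 3) = t_k.
Telescoping: Σ = s_(10) − s_(2) = -656776337817600 − (-3360) = -656776337814240.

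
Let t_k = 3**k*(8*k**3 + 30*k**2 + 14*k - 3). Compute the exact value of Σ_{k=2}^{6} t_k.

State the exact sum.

Σ = 2648313

t_(k+1)/t_k = 3*(8*k**3 + 54*k**2 + 98*k + 49)/(8*k**3 + 30*k**2 + 14*k - 3).
Factor: A=3; B=1; C=k**3 + 15*k**2/4 + 7*k/4 - 3/8.
Set up (3)·f(k+1) − (1)·f(k) − (k**3 + 15*k**2/4 + 7*k/4 - 3/8) = 0.
Bound: deg f ≤ 3.
A polynomial solution: f(k) = k*(4*k**2 - 3*k - 2)/8.
R(k) = B(k−1)·f(k)/C(k) = k*(4*k**2 - 3*k - 2)/((4*k + 3)*(2*k**2 + 6*k - 1)); s_k = R·t_k = 3**k*k*(4*k**2 - 3*k - 2).
Verify: 3**k*(8*k**3 + 30*k**2 + 14*k - 3) matches t_k.
Σ_(k=2)^(6) t_k = s_(7) − s_(2) = 2648457 − (144) = 2648313.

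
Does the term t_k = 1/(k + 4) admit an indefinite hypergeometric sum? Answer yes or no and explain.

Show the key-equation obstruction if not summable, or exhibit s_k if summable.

Compute t_(k+1)/t_k: get (k + 4)/(k + 5).
Gosper form: A/B · C(k+1)/C(k) with A=k + 4, B=k + 5, C=1.
Set up (k + 4)·f(k+1) − (k + 4)·f(k) − (1) = 0.
From deg A=1, deg B=1, deg C=0: d=0.
f = c0 ⇒ A·f(k+1) − B(k−1)·f(k) − C = -1. The system {-1 = 0} is inconsistent; no antidifference.

No — t_k has no hypergeometric antidifference.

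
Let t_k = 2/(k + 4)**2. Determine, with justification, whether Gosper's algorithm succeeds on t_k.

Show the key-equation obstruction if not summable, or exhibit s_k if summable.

No — key equation has no polynomial f.

r(k) = (k + 4)**2/(k + 5)**2 after simplifying.
Gosper form: A/B · C(k+1)/C(k) with A=k**2 + 8*k + 16, B=k**2 + 10*k + 25, C=1.
f must satisfy (k**2 + 8*k + 16)·f(k+1) − (k**2 + 8*k + 16)·f(k) = 1.
d = 0 from the (2,2,0) case.
Generic f = c0 gives residual -1; -1 = 0 cannot hold, so t_k is not Gosper-summable.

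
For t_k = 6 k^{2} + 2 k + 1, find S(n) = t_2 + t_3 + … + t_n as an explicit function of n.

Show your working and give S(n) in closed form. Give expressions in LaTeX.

t_(k+1)/t_k = (6*k**2 + 14*k + 9)/(6*k**2 + 2*k + 1).
A = 1, B = 1, C = k**2 + k/3 + 1/6.
Key eq: (1)·f(k+1) = (1)·f(k) + (k**2 + k/3 + 1/6).
From deg A=0, deg B=0, deg C=2: d=3.
Match coefficients ⇒ f(k) = k*(2*k**2 - 2*k + 1)/6.
So s_k = (B(k−1)f/C)·t_k = (k*(2*k**2 - 2*k + 1)/(6*k**2 + 2*k + 1))·t_k = k*(2*k**2 - 2*k + 1).
Check: Δs_k = 6*k**2 + 2*k + 1. ✓
Evaluate: s_(n+1) = 2*n**3 + 4*n**2 + 3*n + 1; subtract s_(2) = 10 ⇒ S(n) = 2*n**3 + 4*n**2 + 3*n - 9.

S(n) = 2 n^{3} + 4 n^{2} + 3 n - 9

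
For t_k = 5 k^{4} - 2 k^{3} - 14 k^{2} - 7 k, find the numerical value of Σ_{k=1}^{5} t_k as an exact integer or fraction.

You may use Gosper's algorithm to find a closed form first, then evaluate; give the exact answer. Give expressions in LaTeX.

Σ = 3570

Step 1: r(k) = (5*k**3 + 13*k**2 - 3*k - 18)/(k*(5*k**2 - 7*k - 7)).
Take A(k)=1, B(k)=1, C(k)=k**4 - 2*k**3/5 - 14*k**2/5 - 7*k/5.
f must satisfy (1)·f(k+1) − (1)·f(k) = k**4 - 2*k**3/5 - 14*k**2/5 - 7*k/5.
d = 5 from the (0,0,4) case.
Solve for f: f(k) = k*(k - 1)*(k + 1)*(k**2 - 3*k - 1)/5 (degree 5 ≤ 5).
Then R = B(k−1)f/C = (k - 1)*(k**2 - 3*k - 1)/(5*k**2 - 7*k - 7), so s_k = R(k)·t_k = k*(k**4 - 3*k**3 - 2*k**2 + 3*k + 1).
Δs = k*(5*k**3 - 2*k**2 - 14*k - 7), as required.
Σ_(k=1)^(5) t_k = s_(6) − s_(1) = 3570 − (0) = 3570.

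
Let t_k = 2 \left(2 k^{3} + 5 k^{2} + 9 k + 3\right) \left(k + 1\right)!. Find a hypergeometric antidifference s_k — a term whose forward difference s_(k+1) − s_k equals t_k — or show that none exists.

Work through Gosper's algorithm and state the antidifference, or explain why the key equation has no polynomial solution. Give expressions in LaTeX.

s_k = 2 \left(2 k^{2} - k + 1\right) \left(k + 1\right)!

Compute t_(k+1)/t_k: get (2*k**4 + 15*k**3 + 47*k**2 + 69*k + 38)/(2*k**3 + 5*k**2 + 9*k + 3).
Factor: A=k + 2; B=1; C=k**3 + 5*k**2/2 + 9*k/2 + 3/2.
Need (k + 2)·f(k+1) − (1)·f(k) = k**3 + 5*k**2/2 + 9*k/2 + 3/2.
d = 2 from the (1,0,3) case.
Coefficient equations give f(k) = (2*k**2 - k + 1)/2.
So s_k = (B(k−1)f/C)·t_k = ((2*k**2 - k + 1)/(2*k**3 + 5*k**2 + 9*k + 3))·t_k = 2*(2*k**2 - k + 1)*factorial(k + 1).
Verify: 2*(2*k**3 + 5*k**2 + 9*k + 3)*factorial(k + 1) matches t_k.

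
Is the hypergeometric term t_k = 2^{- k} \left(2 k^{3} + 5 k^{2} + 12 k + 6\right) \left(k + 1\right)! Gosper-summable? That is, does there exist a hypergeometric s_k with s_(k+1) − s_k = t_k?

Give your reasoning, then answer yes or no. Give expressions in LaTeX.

Yes. s_k = 2^{1 - k} \left(2 k^{2} + k + 1\right) \left(k + 1\right)!.

Step 1: r(k) = (2*k**4 + 15*k**3 + 50*k**2 + 81*k + 50)/(2*(2*k**3 + 5*k**2 + 12*k + 6)).
So A=k/2 + 1 and B=1, with C=k**3 + 5*k**2/2 + 6*k + 3.
Need (k/2 + 1)·f(k+1) − (1)·f(k) = k**3 + 5*k**2/2 + 6*k + 3.
d = 2 from the (1,0,3) case.
Solving with deg f ≤ 2: f(k) = 2*k**2 + k + 1.
R(k) = B(k−1)·f(k)/C(k) = 2*(2*k**2 + k + 1)/(2*k**3 + 5*k**2 + 12*k + 6); s_k = R·t_k = 2**(1 - k)*(2*k**2 + k + 1)*factorial(k + 1).
Verify: (2*k**3 + 5*k**2 + 12*k + 6)*factorial(k + 1)/2**k matches t_k.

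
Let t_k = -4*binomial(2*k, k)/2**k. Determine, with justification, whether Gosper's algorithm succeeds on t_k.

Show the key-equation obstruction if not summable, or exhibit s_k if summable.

No; the degree bound rules out any f.

The ratio is (2*k + 1)/(k + 1).
So A=2*k + 1 and B=k + 1, with C=1.
f must satisfy (2*k + 1)·f(k+1) − (k)·f(k) = 1.
Degrees (1,1,0) ⇒ d ≤ -1.
d = -1 < 0 ⇒ no nonzero polynomial f; not summable.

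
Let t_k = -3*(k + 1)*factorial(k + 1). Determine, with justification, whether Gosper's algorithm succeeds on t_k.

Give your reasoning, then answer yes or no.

t_(k+1)/t_k = (k + 2)**2/(k + 1).
Take A(k)=k + 2, B(k)=1, C(k)=k + 1.
Key eq: (k + 2)·f(k+1) = (1)·f(k) + (k + 1).
Degrees (1,0,1) ⇒ d ≤ 0.
Coefficient equations give f(k) = 1.
Get s_k = R·t_k = -3*factorial(k + 1) with R(k) = B(k−1)f(k)/C(k) = 1/(k + 1).
Check: Δs_k = -3*(k + 1)*factorial(k + 1). ✓

Yes. s_k = -3*factorial(k + 1).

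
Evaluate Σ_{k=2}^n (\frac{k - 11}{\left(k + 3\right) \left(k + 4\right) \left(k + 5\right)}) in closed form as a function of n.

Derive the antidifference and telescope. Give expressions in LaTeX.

S(n) = \frac{- n^{2} - 24 n + 25}{15 \left(n^{2} + 9 n + 20\right)}

r(k) = (k - 10)*(k + 3)/((k - 11)*(k + 6)) after simplifying.
Normal form (A,B,C) = (k + 3, k + 6, k - 11).
Set up (k + 3)·f(k+1) − (k + 5)·f(k) − (k - 11) = 0.
d = 2 from the (1,1,1) case.
Solving with deg f ≤ 2: f(k) = -k*(k + 10)/3.
Get s_k = R·t_k = k*(-k - 10)/(3*(k + 3)*(k + 4)) with R(k) = B(k−1)f(k)/C(k) = -k*(k + 5)*(k + 10)/(3*(k - 11)).
Verify: (k - 11)/(k**3 + 12*k**2 + 47*k + 60) matches t_k.
s_(n+1) = (-n**2 - 12*n - 11)/(3*(n**2 + 9*n + 20)) and s_(2) = -4/15, so S(n) = (-n**2 - 24*n + 25)/(15*(n**2 + 9*n + 20)).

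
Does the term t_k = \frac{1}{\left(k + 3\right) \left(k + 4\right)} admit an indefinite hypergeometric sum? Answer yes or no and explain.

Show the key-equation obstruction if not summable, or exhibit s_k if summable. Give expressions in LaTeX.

Yes. s_k = \frac{k}{3 \left(k + 3\right)}.

The ratio is (k + 3)/(k + 5).
A = k + 3, B = k + 5, C = 1.
Key eq: (k + 3)·f(k+1) = (k + 4)·f(k) + (1).
d = 1 from the (1,1,0) case.
Solving with deg f ≤ 1: f(k) = k/3.
So s_k = (B(k−1)f/C)·t_k = (k*(k + 4)/3)·t_k = k/(3*(k + 3)).
Check: Δs_k = 1/(k**2 + 7*k + 12). ✓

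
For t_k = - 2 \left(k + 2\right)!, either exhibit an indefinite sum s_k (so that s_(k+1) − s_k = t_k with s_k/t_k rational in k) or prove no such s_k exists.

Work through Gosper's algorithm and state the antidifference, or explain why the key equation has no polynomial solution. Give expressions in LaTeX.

The ratio is k + 3.
Normal form (A,B,C) = (k + 3, 1, 1).
f must satisfy (k + 3)·f(k+1) − (1)·f(k) = 1.
deg f ≤ -1 (via 1,0,0).
Bound -1 < 0, so the key equation has no polynomial solution.

no hypergeometric antidifference exists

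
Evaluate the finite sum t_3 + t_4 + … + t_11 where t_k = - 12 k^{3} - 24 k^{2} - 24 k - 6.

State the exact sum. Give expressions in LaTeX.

Σ = -65754

t_(k+1)/t_k = (2*k**3 + 10*k**2 + 18*k + 11)/(2*k**3 + 4*k**2 + 4*k + 1).
Normal form (A,B,C) = (1, 1, k**3 + 2*k**2 + 2*k + 1/2).
Solve (1)·f(k+1) − (1)·f(k) = k**3 + 2*k**2 + 2*k + 1/2.
Bound: deg f ≤ 4.
Match coefficients ⇒ f(k) = k*(3*k**3 + 2*k**2 + 3*k - 2)/12.
Certificate R = B(k−1)f/C = k*(3*k**3 + 2*k**2 + 3*k - 2)/(6*(2*k**3 + 4*k**2 + 4*k + 1)) gives s_k = k*(-3*k**3 - 2*k**2 - 3*k + 2).
s_(k+1) − s_k = -12*k**3 - 24*k**2 - 24*k - 6 = t_k.
Telescoping: Σ = s_(12) − s_(3) = -66072 − (-318) = -65754.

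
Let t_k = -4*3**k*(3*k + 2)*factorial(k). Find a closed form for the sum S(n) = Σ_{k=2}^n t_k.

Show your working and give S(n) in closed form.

S(n) = -12*3**n*factorial(n + 1) + 72

Ratio r(k) = 3*(k + 1)*(3*k + 5)/(3*k + 2).
Normal form (A,B,C) = (3*k + 3, 1, k + 2/3).
f must satisfy (3*k + 3)·f(k+1) − (1)·f(k) = k + 2/3.
Bound: deg f ≤ 0.
Solving with deg f ≤ 0: f(k) = 1/3.
Then R = B(k−1)f/C = 1/(3*k + 2), so s_k = R(k)·t_k = -4*3**k*factorial(k).
Δs = -4*3**k*(3*k + 2)*factorial(k), as required.
s_(n+1) = -12*3**n*factorial(n + 1) and s_(2) = -72, so S(n) = -12*3**n*factorial(n + 1) + 72.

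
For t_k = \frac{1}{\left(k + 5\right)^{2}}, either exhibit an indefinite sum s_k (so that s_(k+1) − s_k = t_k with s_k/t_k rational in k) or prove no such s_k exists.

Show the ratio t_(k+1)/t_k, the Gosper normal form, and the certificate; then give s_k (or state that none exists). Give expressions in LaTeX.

none — t_k is not Gosper-summable

Compute t_(k+1)/t_k: get (k + 5)**2/(k + 6)**2.
Normal form (A,B,C) = (k**2 + 10*k + 25, k**2 + 12*k + 36, 1).
Need (k**2 + 10*k + 25)·f(k+1) − (k**2 + 10*k + 25)·f(k) = 1.
deg f ≤ 0 (via 2,2,0).
Generic f = c0 gives residual -1; -1 = 0 cannot hold, so t_k is not Gosper-summable.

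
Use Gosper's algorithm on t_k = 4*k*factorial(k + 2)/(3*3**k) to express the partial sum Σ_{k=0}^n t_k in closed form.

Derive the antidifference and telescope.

Ratio r(k) = (k + 1)*(k + 3)/(3*k).
Normal form (A,B,C) = (k/3 + 1, 1, k).
Key eq: (k/3 + 1)·f(k+1) = (1)·f(k) + (k).
d = 0 from the (1,0,1) case.
A polynomial solution: f(k) = 3.
So s_k = (B(k−1)f/C)·t_k = (3/k)·t_k = 4*factorial(k + 2)/3**k.
s_(k+1) − s_k = 4*k*factorial(k + 2)/(3*3**k) = t_k.
Evaluate: s_(n+1) = 4*3**(-n - 1)*factorial(n + 3); subtract s_(0) = 8 ⇒ S(n) = -8 + 4*factorial(n + 3)/(3*3**n).

S(n) = -8 + 4*factorial(n + 3)/(3*3**n)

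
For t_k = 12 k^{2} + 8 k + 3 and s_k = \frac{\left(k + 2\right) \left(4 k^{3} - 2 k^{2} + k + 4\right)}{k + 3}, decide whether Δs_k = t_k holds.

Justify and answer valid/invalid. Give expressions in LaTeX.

Invalid: residual \frac{- 8 k^{3} - 46 k^{2} - 26 k - 5}{k^{2} + 7 k + 12} ≠ 0.

s_(k+1) = (k + 3)*(k + 4*(k + 1)**3 - 2*(k + 1)**2 + 5)/(k + 4)
s_(k+1) − s_k = (12*k**4 + 84*k**3 + 157*k**2 + 91*k + 31)/(k**2 + 7*k + 12)
(s_(k+1) − s_k) − t_k = (-8*k**3 - 46*k**2 - 26*k - 5)/(k**2 + 7*k + 12)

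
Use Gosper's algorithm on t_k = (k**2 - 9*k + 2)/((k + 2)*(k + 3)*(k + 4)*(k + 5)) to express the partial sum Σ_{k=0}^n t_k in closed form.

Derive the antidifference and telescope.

Step 1: r(k) = -(k + 2)*(9*k - (k + 1)**2 + 7)/((k + 6)*(k**2 - 9*k + 2)).
Normal form (A,B,C) = (k + 2, k + 6, k**2 - 9*k + 2).
Key eq: (k + 2)·f(k+1) = (k + 5)·f(k) + (k**2 - 9*k + 2).
deg f ≤ 3 (via 1,1,2).
Solving with deg f ≤ 3: f(k) = -k*(k - 2).
So s_k = (B(k−1)f/C)·t_k = (-k*(k - 2)*(k + 5)/(k**2 - 9*k + 2))·t_k = k*(2 - k)/((k + 2)*(k + 3)*(k + 4)).
s_(k+1) − s_k = (k**2 - 9*k + 2)/(k**4 + 14*k**3 + 71*k**2 + 154*k + 120) = t_k.
Evaluate: s_(n+1) = (1 - n**2)/(n**3 + 12*n**2 + 47*n + 60); subtract s_(0) = 0 ⇒ S(n) = (1 - n**2)/(n**3 + 12*n**2 + 47*n + 60).

S(n) = (1 - n**2)/(n**3 + 12*n**2 + 47*n + 60)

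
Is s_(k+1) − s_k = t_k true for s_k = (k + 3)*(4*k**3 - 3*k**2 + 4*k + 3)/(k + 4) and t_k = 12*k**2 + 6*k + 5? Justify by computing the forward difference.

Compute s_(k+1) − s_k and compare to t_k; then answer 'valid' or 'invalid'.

s_(k+1) = (4*k**4 + 25*k**3 + 46*k**2 + 48*k + 32)/(k + 5)
s_(k+1) − s_k = (12*k**4 + 106*k**3 + 242*k**2 + 140*k + 83)/(k**2 + 9*k + 20)
(s_(k+1) − s_k) − t_k = (-8*k**3 - 57*k**2 - 25*k - 17)/(k**2 + 9*k + 20)

Invalid: residual (-8*k**3 - 57*k**2 - 25*k - 17)/(k**2 + 9*k + 20) ≠ 0.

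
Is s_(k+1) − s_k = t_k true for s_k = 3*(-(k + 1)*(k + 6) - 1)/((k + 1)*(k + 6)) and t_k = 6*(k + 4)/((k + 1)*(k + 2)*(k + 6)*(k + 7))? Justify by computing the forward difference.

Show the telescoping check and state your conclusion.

Valid — Δs_k = t_k.

s_(k+1) = 3*(-(k + 2)*(k + 7) - 1)/((k + 2)*(k + 7))
s_(k+1) − s_k = 6*(k + 4)/(k**4 + 16*k**3 + 83*k**2 + 152*k + 84)
(s_(k+1) − s_k) − t_k = 0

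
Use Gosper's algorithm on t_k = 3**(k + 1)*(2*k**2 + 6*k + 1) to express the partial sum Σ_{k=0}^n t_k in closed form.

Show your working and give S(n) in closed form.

Step 1: r(k) = 3*(2*k**2 + 10*k + 9)/(2*k**2 + 6*k + 1).
Factor: A=3; B=1; C=k**2 + 3*k + 1/2.
Set up (3)·f(k+1) − (1)·f(k) − (k**2 + 3*k + 1/2) = 0.
From deg A=0, deg B=0, deg C=2: d=2.
Solve for f: f(k) = (k - 1)*(k + 1)/2 (degree 2 ≤ 2).
So s_k = (B(k−1)f/C)·t_k = ((k - 1)*(k + 1)/(2*k**2 + 6*k + 1))·t_k = 3**(k + 1)*(k**2 - 1).
Check: Δs_k = 3**(k + 1)*(2*k**2 + 6*k + 1). ✓
Σ_(k=0)^n t_k = s_(n+1) − s_(0) = (3**(n + 2)*n*(n + 2)) − (-3), i.e. 9*3**n*n**2 + 18*3**n*n + 3.

S(n) = 9*3**n*n**2 + 18*3**n*n + 3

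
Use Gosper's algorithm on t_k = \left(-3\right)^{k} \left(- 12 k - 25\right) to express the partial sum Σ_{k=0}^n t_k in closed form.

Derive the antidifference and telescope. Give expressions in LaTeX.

The ratio is 3*(-12*k - 37)/(12*k + 25).
Normal form (A,B,C) = (-3, 1, k + 25/12).
Need (-3)·f(k+1) − (1)·f(k) = k + 25/12.
Degrees (0,0,1) ⇒ d ≤ 1.
A polynomial solution: f(k) = -(3*k + 4)/12.
Certificate R = B(k−1)f/C = -(3*k + 4)/(12*k + 25) gives s_k = (-3)**k*(3*k + 4).
Check: Δs_k = (-3)**k*(-12*k - 25). ✓
Σ_(k=0)^n t_k = s_(n+1) − s_(0) = ((-3)**(n + 1)*(3*n + 7)) − (4), i.e. -9*(-3)**n*n - 21*(-3)**n - 4.

S(n) = - 9 \left(-3\right)^{n} n - 21 \left(-3\right)^{n} - 4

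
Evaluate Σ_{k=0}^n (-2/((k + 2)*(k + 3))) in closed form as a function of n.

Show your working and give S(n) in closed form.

The ratio is (k + 2)/(k + 4).
A = k + 2, B = k + 4, C = 1.
f must satisfy (k + 2)·f(k+1) − (k + 3)·f(k) = 1.
deg f ≤ 1 (via 1,1,0).
Coefficient equations give f(k) = k/2.
Then R = B(k−1)f/C = k*(k + 3)/2, so s_k = R(k)·t_k = -k/(k + 2).
Verify: -2/(k**2 + 5*k + 6) matches t_k.
Evaluate: s_(n+1) = (-n - 1)/(n + 3); subtract s_(0) = 0 ⇒ S(n) = (-n - 1)/(n + 3).

S(n) = (-n - 1)/(n + 3)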